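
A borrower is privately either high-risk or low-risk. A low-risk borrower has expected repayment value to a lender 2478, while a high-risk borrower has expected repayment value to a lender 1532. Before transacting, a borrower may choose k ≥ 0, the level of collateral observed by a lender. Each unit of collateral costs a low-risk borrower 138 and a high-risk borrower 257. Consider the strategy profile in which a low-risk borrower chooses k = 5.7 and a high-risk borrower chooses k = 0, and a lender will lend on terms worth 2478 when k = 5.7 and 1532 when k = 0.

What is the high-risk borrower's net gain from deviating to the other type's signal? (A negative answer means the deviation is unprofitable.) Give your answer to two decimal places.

-518.90

Playing k = 0 the high-risk borrower receives 1532.
Deviating to k = 5.7 brings payment 2478 at cost 257 × 5.7 = 1464.9, netting 1013.1.
Gain from deviating: 1013.1 − 1532 = -518.90.
The gain is negative, so the high-risk type's incentive-compatibility constraint is satisfied.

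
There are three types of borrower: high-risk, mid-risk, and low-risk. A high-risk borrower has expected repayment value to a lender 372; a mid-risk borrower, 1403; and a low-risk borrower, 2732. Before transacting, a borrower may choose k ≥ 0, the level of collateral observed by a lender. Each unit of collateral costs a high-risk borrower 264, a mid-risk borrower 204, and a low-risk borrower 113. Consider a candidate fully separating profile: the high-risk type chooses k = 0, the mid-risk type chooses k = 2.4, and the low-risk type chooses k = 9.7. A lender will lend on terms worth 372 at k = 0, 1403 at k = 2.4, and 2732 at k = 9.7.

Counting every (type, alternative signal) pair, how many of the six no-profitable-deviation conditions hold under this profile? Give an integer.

Low-risk (own payoff 2732 − 113×9.7 = 1635.9): to k=0 gives 372 → no gain ✓; to k=2.4 gives 1403 − 113×2.4 = 1131.8 → no gain ✓.
Mid-risk (own payoff 1403 − 204×2.4 = 913.4): to k=0 gives 372 → no gain ✓; to k=9.7 gives 2732 − 204×9.7 = 753.2 → no gain ✓.
High-risk (own payoff 372): to k=2.4 gives 1403 − 264×2.4 = 769.4 → profitable ✗; to k=9.7 gives 2732 − 264×9.7 = 171.2 → no gain ✓.
5 of the 6 constraints hold; not an equilibrium.

5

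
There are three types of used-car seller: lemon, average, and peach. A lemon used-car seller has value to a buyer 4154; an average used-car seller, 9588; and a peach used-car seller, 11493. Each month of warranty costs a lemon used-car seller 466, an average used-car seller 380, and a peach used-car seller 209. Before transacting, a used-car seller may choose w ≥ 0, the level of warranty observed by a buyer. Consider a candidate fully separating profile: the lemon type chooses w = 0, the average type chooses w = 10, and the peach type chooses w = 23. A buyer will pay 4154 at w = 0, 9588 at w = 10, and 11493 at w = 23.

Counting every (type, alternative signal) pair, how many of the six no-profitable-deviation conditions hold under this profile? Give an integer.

4

Average (own payoff 9588 − 380×10 = 5788): to w=0 gives 4154 → no gain ✓; to w=23 gives 11493 − 380×23 = 2753 → no gain ✓.
Lemon (own payoff 4154): to w=10 gives 9588 − 466×10 = 4928 → profitable ✗; to w=23 gives 11493 − 466×23 = 775 → no gain ✓.
Peach (own payoff 11493 − 209×23 = 6686): to w=0 gives 4154 → no gain ✓; to w=10 gives 9588 − 209×10 = 7498 → profitable ✗.
4 of the 6 constraints hold; not an equilibrium.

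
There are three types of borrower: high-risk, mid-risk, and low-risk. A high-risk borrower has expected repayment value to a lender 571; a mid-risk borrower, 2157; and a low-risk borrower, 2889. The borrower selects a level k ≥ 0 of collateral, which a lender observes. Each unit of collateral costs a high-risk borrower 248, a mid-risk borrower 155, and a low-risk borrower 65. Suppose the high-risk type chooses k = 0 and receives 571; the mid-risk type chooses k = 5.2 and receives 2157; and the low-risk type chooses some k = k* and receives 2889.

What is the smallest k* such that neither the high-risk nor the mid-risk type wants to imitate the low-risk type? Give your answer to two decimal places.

Mid-risk type (on-path payoff 2157 − 155×5.2 = 1351) won't mimic when 1351 ≥ 2889 − 155·k*, i.e. k* ≥ 9.92.
High-risk type (on-path payoff 571) won't mimic when 571 ≥ 2889 − 248·k*, i.e. k* ≥ 9.35.
Both must hold, so k* = max(9.35, 9.92) = 9.92. The mid-risk type's constraint binds.

9.92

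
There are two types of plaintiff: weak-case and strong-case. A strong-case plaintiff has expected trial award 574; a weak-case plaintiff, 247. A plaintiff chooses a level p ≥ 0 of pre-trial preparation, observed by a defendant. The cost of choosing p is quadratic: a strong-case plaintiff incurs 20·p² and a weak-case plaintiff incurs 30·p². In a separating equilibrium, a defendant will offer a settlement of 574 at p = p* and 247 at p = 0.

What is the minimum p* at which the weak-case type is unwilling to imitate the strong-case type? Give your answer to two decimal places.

3.30

The weak-case type at p = 0 receives 247; imitating at p* yields 574 − 30·p*².
Indifference: 247 = 574 − 30·p*², so p*² = (574 − 247) / 30 = 10.9.
p* = √10.9 ≈ 3.30.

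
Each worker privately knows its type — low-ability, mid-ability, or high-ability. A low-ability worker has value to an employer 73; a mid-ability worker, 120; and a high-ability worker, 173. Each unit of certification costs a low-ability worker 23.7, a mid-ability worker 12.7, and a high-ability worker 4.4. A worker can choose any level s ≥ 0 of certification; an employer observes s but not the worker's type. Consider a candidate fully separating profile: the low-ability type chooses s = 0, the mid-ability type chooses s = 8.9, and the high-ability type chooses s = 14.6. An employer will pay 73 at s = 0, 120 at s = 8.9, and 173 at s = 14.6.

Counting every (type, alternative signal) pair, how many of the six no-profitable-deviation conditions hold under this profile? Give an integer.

Mid-ability (own payoff 120 − 12.7×8.9 = 6.97): to s=0 gives 73 → profitable ✗; to s=14.6 gives 173 − 12.7×14.6 = -12.42 → no gain ✓.
High-ability (own payoff 173 − 4.4×14.6 = 108.76): to s=0 gives 73 → no gain ✓; to s=8.9 gives 120 − 4.4×8.9 = 80.84 → no gain ✓.
Low-ability (own payoff 73): to s=8.9 gives 120 − 23.7×8.9 = -90.93 → no gain ✓; to s=14.6 gives 173 − 23.7×14.6 = -173.02 → no gain ✓.
5 of the 6 constraints hold; not an equilibrium.

5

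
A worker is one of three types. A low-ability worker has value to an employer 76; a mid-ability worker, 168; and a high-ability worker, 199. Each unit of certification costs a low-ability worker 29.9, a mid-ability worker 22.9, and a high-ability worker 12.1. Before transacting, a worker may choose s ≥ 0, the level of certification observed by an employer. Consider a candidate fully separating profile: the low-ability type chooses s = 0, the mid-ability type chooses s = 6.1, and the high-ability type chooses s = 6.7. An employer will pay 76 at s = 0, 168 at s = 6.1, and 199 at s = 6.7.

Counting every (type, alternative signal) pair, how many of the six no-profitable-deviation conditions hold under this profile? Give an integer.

Low-ability (own payoff 76): to s=6.1 gives 168 − 29.9×6.1 = -14.39 → no gain ✓; to s=6.7 gives 199 − 29.9×6.7 = -1.33 → no gain ✓.
High-ability (own payoff 199 − 12.1×6.7 = 117.93): to s=0 gives 76 → no gain ✓; to s=6.1 gives 168 − 12.1×6.1 = 94.19 → no gain ✓.
Mid-ability (own payoff 168 − 22.9×6.1 = 28.31): to s=0 gives 76 → profitable ✗; to s=6.7 gives 199 − 22.9×6.7 = 45.57 → profitable ✗.
4 of the 6 constraints hold; not an equilibrium.

4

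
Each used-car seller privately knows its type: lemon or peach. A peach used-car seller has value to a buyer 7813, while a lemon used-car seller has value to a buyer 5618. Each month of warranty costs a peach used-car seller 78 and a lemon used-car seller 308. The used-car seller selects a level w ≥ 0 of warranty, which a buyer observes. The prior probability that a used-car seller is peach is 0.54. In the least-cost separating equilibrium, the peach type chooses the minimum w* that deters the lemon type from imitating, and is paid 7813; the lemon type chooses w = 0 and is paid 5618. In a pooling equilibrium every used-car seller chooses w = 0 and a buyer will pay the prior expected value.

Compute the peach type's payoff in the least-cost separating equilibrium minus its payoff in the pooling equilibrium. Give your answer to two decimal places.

453.82

Least-cost separating signal: w* solves 5618 = 7813 − 308·w*, so w* = (7813 − 5618)/308 ≈ 7.1266.
Peach type's separating payoff: 7813 − 78 × w* = 7813 − 78 × (7813 − 5618)/308 = 7813 − 171210/308 ≈ 7257.1234.
Pooling payoff: 0.54 × 7813 + 0.46 × 5618 = 6803.3.
Difference: 7257.1234 − 6803.3 = 453.8234, i.e. 453.82 to two decimal places.
The peach type prefers to separate.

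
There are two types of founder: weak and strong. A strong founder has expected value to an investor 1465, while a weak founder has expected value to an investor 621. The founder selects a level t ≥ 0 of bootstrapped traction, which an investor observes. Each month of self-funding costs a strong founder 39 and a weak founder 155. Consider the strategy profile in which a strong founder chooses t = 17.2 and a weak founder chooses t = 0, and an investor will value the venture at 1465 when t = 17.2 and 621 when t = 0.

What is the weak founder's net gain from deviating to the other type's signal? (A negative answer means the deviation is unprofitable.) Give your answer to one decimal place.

-1822.0

Playing t = 0 the weak founder receives 621.
Deviating to t = 17.2 brings payment 1465 at cost 155 × 17.2 = 2666, netting -1201.
Gain from deviating: -1201 − 621 = -1822.0.
The gain is negative, so the weak type's incentive-compatibility constraint is satisfied.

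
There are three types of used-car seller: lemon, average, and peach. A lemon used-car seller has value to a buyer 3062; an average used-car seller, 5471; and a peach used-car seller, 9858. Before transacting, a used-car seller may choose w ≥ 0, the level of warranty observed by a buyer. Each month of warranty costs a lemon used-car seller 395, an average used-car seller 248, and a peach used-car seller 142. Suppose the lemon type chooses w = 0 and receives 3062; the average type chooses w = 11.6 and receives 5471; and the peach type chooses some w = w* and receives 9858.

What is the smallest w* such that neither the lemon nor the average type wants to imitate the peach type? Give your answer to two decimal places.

29.29

Average type (on-path payoff 5471 − 248×11.6 = 2594.2) won't mimic when 2594.2 ≥ 9858 − 248·w*, i.e. w* ≥ 29.29.
Lemon type (on-path payoff 3062) won't mimic when 3062 ≥ 9858 − 395·w*, i.e. w* ≥ 17.21.
Both must hold, so w* = max(17.21, 29.29) = 29.29. The average type's constraint binds.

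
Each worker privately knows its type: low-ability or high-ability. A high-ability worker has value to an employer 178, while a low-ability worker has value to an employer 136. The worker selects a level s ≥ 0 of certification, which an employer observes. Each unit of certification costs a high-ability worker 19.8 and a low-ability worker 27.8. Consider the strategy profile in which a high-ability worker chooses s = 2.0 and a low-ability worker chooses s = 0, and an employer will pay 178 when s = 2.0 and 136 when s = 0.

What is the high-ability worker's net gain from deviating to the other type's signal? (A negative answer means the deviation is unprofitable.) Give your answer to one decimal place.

Playing s = 2.0 the high-ability worker receives 178 − 19.8 × 2.0 = 138.4.
Deviating to s = 0 yields 136 instead.
Gain from deviating: 136 − 138.4 = -2.4.
The gain is negative, so the high-ability type's incentive-compatibility constraint is satisfied.

-2.4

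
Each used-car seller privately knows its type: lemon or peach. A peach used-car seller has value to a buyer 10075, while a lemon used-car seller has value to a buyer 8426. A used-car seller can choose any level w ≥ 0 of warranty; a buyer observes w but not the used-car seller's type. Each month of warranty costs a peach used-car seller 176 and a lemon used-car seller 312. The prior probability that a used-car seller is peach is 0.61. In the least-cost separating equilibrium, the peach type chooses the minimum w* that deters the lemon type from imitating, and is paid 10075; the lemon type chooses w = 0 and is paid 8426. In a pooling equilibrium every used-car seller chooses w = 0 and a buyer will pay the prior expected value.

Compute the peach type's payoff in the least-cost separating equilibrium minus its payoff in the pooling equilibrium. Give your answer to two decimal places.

-287.10

Least-cost separating signal: w* solves 8426 = 10075 − 312·w*, so w* = (10075 − 8426)/312 ≈ 5.2853.
Peach type's separating payoff: 10075 − 176 × w* = 10075 − 176 × (10075 − 8426)/312 = 10075 − 290224/312 ≈ 9144.7949.
Pooling payoff: 0.61 × 10075 + 0.39 × 8426 = 9431.89.
Difference: 9144.7949 − 9431.89 = -287.0951, i.e. -287.10 to two decimal places.
The peach type would prefer the pooling outcome.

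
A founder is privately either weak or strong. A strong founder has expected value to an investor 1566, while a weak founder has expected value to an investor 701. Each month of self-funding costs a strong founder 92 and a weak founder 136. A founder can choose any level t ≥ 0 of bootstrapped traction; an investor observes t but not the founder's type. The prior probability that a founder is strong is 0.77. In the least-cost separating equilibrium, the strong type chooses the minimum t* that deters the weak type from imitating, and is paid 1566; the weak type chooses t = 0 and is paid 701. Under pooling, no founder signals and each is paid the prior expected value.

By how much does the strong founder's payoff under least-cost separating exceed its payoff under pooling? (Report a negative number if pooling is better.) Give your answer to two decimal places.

Least-cost separating signal: t* solves 701 = 1566 − 136·t*, so t* = (1566 − 701)/136 ≈ 6.3603.
Strong type's separating payoff: 1566 − 92 × t* = 1566 − 92 × (1566 − 701)/136 = 1566 − 79580/136 ≈ 980.8529.
Pooling payoff: 0.77 × 1566 + 0.23 × 701 = 1367.05.
Difference: 980.8529 − 1367.05 = -386.1971, i.e. -386.20 to two decimal places.
The strong type would prefer the pooling outcome.

-386.20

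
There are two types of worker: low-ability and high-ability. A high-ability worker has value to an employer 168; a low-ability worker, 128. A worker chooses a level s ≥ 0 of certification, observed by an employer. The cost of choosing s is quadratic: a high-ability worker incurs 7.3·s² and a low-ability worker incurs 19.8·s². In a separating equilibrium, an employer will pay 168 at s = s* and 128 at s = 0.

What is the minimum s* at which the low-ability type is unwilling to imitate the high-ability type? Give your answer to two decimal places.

1.42

The low-ability type at s = 0 receives 128; imitating at s* yields 168 − 19.8·s*².
Indifference: 128 = 168 − 19.8·s*², so s*² = (168 − 128) / 19.8 ≈ 2.0202.
s* = √2.0202 ≈ 1.42.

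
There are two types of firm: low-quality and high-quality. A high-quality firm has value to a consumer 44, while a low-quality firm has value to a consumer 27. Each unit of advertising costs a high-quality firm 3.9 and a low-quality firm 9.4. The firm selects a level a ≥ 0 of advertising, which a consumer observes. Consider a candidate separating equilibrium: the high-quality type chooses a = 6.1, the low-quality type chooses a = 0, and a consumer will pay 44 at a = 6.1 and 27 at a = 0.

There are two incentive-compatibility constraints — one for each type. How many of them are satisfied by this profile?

Low-quality type: stay at 0 → 27; mimic → 44 − 9.4 × 6.1 = -13.34. IC holds (27 ≥ -13.34).
High-quality type: signal → 44 − 3.9 × 6.1 = 20.21; deviate to 0 → 27. IC fails (20.21 < 27).
1 of 2 constraints hold, so this profile is not an equilibrium.

1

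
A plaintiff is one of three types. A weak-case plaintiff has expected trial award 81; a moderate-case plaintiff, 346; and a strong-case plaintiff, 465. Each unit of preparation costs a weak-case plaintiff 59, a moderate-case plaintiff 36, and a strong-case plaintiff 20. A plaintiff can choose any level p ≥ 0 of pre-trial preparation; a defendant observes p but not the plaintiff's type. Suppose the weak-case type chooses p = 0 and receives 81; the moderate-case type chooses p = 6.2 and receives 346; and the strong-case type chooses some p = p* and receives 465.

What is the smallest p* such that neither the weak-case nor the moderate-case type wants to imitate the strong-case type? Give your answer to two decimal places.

9.51

Weak-case type (on-path payoff 81) won't mimic when 81 ≥ 465 − 59·p*, i.e. p* ≥ 6.51.
Moderate-case type (on-path payoff 346 − 36×6.2 = 122.8) won't mimic when 122.8 ≥ 465 − 36·p*, i.e. p* ≥ 9.51.
Both must hold, so p* = max(6.51, 9.51) = 9.51. The moderate-case type's constraint binds.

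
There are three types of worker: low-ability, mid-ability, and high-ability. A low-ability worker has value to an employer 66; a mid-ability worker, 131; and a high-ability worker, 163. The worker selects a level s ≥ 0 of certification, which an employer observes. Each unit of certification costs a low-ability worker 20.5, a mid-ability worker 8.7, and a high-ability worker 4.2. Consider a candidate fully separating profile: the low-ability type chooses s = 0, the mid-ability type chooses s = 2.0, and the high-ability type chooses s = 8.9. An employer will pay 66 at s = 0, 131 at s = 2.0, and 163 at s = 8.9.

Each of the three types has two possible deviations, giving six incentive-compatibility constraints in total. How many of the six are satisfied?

5

Mid-ability (own payoff 131 − 8.7×2.0 = 113.6): to s=0 gives 66 → no gain ✓; to s=8.9 gives 163 − 8.7×8.9 = 85.57 → no gain ✓.
Low-ability (own payoff 66): to s=2.0 gives 131 − 20.5×2.0 = 90 → profitable ✗; to s=8.9 gives 163 − 20.5×8.9 = -19.45 → no gain ✓.
High-ability (own payoff 163 − 4.2×8.9 = 125.62): to s=0 gives 66 → no gain ✓; to s=2.0 gives 131 − 4.2×2.0 = 122.6 → no gain ✓.
5 of the 6 constraints hold; not an equilibrium.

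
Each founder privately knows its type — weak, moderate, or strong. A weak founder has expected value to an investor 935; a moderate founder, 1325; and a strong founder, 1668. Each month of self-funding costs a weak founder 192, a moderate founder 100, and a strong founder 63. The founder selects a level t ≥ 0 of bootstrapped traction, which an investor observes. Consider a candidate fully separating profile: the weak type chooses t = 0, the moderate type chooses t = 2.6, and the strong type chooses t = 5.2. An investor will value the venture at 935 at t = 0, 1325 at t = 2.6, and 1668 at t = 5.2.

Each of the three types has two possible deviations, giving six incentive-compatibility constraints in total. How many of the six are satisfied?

Weak (own payoff 935): to t=2.6 gives 1325 − 192×2.6 = 825.8 → no gain ✓; to t=5.2 gives 1668 − 192×5.2 = 669.6 → no gain ✓.
Strong (own payoff 1668 − 63×5.2 = 1340.4): to t=0 gives 935 → no gain ✓; to t=2.6 gives 1325 − 63×2.6 = 1161.2 → no gain ✓.
Moderate (own payoff 1325 − 100×2.6 = 1065): to t=0 gives 935 → no gain ✓; to t=5.2 gives 1668 − 100×5.2 = 1148 → profitable ✗.
5 of the 6 constraints hold; not an equilibrium.

5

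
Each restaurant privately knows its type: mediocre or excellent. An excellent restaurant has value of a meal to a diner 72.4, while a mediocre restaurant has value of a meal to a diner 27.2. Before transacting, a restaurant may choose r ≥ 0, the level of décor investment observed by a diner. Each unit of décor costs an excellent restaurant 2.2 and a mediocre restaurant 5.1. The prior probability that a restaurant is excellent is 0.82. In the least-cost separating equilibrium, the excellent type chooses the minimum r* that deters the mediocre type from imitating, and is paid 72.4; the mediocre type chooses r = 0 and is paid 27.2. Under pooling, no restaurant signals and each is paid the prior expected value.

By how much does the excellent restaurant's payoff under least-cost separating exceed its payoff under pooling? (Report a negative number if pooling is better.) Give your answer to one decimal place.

Least-cost separating signal: r* solves 27.2 = 72.4 − 5.1·r*, so r* = (72.4 − 27.2)/5.1 ≈ 8.8627.
Excellent type's separating payoff: 72.4 − 2.2 × r* = 72.4 − 2.2 × (72.4 − 27.2)/5.1 = 72.4 − 99.44/5.1 ≈ 52.902.
Pooling payoff: 0.82 × 72.4 + 0.18 × 27.2 = 64.264.
Difference: 52.902 − 64.264 = -11.362, i.e. -11.4 to one decimal place.
The excellent type would prefer the pooling outcome.

-11.4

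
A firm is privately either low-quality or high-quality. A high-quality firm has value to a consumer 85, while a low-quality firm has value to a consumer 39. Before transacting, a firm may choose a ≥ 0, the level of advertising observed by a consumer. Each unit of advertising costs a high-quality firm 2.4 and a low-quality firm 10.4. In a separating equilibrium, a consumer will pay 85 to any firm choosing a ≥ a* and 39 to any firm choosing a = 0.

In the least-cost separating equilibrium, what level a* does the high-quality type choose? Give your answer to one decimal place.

4.4

A low-quality firm choosing a = 0 receives 39.
Imitating at a* instead would pay 85 at cost 10.4·a*, netting 85 − 10.4·a*.
Indifference: 39 = 85 − 10.4·a*, so a* = (85 − 39) / 10.4 ≈ 4.4.
At a* the low-quality type's incentive constraint just binds; the high-quality type strictly prefers a* since its per-unit cost is lower.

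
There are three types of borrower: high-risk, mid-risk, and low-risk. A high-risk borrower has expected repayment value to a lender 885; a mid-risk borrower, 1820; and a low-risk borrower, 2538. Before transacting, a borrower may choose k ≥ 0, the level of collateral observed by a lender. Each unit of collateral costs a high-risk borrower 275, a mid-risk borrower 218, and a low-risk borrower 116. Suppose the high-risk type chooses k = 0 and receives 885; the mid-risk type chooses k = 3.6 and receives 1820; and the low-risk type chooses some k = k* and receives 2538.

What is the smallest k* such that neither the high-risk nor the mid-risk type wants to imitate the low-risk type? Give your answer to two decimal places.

6.89

Mid-risk type (on-path payoff 1820 − 218×3.6 = 1035.2) won't mimic when 1035.2 ≥ 2538 − 218·k*, i.e. k* ≥ 6.89.
High-risk type (on-path payoff 885) won't mimic when 885 ≥ 2538 − 275·k*, i.e. k* ≥ 6.01.
Both must hold, so k* = max(6.01, 6.89) = 6.89. The mid-risk type's constraint binds.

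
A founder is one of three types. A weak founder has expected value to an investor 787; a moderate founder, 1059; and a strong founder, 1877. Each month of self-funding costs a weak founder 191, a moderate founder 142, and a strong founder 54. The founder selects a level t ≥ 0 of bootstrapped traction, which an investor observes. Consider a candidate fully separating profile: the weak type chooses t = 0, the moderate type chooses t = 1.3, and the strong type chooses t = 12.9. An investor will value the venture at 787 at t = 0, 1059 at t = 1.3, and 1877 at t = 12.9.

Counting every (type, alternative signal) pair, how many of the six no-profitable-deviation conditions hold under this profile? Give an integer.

5

Strong (own payoff 1877 − 54×12.9 = 1180.4): to t=0 gives 787 → no gain ✓; to t=1.3 gives 1059 − 54×1.3 = 988.8 → no gain ✓.
Weak (own payoff 787): to t=1.3 gives 1059 − 191×1.3 = 810.7 → profitable ✗; to t=12.9 gives 1877 − 191×12.9 = -586.9 → no gain ✓.
Moderate (own payoff 1059 − 142×1.3 = 874.4): to t=0 gives 787 → no gain ✓; to t=12.9 gives 1877 − 142×12.9 = 45.2 → no gain ✓.
5 of the 6 constraints hold; not an equilibrium.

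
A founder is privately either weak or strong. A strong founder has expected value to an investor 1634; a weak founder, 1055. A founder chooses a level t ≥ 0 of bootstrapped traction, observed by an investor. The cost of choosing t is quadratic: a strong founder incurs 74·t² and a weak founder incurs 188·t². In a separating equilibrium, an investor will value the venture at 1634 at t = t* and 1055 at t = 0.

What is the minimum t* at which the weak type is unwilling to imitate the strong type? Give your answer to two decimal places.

The weak type at t = 0 receives 1055; imitating at t* yields 1634 − 188·t*².
Indifference: 1055 = 1634 − 188·t*², so t*² = (1634 − 1055) / 188 ≈ 3.0798.
t* = √3.0798 ≈ 1.75.

1.75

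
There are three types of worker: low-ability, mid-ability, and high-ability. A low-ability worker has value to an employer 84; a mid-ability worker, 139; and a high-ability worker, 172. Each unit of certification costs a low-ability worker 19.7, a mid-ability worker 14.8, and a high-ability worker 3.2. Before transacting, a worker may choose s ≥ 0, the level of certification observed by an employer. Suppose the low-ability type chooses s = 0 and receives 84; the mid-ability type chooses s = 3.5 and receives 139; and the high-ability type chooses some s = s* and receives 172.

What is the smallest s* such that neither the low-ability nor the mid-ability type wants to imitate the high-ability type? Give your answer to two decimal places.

Low-ability type (on-path payoff 84) won't mimic when 84 ≥ 172 − 19.7·s*, i.e. s* ≥ 4.47.
Mid-ability type (on-path payoff 139 − 14.8×3.5 = 87.2) won't mimic when 87.2 ≥ 172 − 14.8·s*, i.e. s* ≥ 5.73.
Both must hold, so s* = max(4.47, 5.73) = 5.73. The mid-ability type's constraint binds.

5.73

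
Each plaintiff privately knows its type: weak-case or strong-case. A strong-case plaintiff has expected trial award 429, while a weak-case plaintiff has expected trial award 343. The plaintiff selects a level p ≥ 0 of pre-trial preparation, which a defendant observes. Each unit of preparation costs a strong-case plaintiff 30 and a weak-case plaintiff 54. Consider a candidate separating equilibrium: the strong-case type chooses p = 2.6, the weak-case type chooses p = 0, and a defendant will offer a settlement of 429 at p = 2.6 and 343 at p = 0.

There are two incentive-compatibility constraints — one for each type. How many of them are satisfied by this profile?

2

Weak-case type: stay at 0 → 343; mimic → 429 − 54 × 2.6 = 288.6. IC holds (343 ≥ 288.6).
Strong-case type: signal → 429 − 30 × 2.6 = 351; deviate to 0 → 343. IC holds (351 ≥ 343).
2 of 2 constraints hold, so this is a separating equilibrium.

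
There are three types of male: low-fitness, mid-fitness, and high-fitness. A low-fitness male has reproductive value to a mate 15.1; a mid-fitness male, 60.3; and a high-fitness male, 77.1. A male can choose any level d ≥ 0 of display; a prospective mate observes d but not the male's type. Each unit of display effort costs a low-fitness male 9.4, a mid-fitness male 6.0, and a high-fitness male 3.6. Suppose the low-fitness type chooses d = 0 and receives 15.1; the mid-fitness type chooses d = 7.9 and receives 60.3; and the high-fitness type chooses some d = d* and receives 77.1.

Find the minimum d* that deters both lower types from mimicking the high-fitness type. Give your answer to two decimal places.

Mid-fitness type (on-path payoff 60.3 − 6.0×7.9 = 12.9) won't mimic when 12.9 ≥ 77.1 − 6.0·d*, i.e. d* ≥ 10.70.
Low-fitness type (on-path payoff 15.1) won't mimic when 15.1 ≥ 77.1 − 9.4·d*, i.e. d* ≥ 6.60.
Both must hold, so d* = max(6.60, 10.70) = 10.70. The mid-fitness type's constraint binds.

10.70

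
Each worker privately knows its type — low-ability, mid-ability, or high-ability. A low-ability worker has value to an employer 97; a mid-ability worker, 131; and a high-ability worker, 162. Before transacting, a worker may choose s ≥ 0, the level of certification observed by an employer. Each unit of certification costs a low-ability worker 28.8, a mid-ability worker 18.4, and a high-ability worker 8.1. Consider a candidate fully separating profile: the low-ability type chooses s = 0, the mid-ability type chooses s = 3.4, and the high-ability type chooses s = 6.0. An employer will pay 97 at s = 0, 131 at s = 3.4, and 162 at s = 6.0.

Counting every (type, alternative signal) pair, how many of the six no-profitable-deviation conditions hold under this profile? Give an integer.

5

Low-ability (own payoff 97): to s=3.4 gives 131 − 28.8×3.4 = 33.08 → no gain ✓; to s=6.0 gives 162 − 28.8×6.0 = -10.8 → no gain ✓.
Mid-ability (own payoff 131 − 18.4×3.4 = 68.44): to s=0 gives 97 → profitable ✗; to s=6.0 gives 162 − 18.4×6.0 = 51.6 → no gain ✓.
High-ability (own payoff 162 − 8.1×6.0 = 113.4): to s=0 gives 97 → no gain ✓; to s=3.4 gives 131 − 8.1×3.4 = 103.46 → no gain ✓.
5 of the 6 constraints hold; not an equilibrium.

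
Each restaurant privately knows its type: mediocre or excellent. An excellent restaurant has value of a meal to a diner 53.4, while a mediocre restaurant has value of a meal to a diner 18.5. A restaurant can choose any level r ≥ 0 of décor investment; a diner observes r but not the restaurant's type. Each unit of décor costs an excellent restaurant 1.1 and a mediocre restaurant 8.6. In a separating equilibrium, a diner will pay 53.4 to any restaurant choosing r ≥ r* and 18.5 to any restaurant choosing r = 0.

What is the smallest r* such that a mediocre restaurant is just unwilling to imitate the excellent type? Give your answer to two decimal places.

4.06

A mediocre restaurant choosing r = 0 receives 18.5.
Imitating at r* instead would pay 53.4 at cost 8.6·r*, netting 53.4 − 8.6·r*.
Indifference: 18.5 = 53.4 − 8.6·r*, so r* = (53.4 − 18.5) / 8.6 ≈ 4.06.
This is the mediocre type's binding incentive-compatibility constraint; any r ≥ 4.06 sustains separation on that side.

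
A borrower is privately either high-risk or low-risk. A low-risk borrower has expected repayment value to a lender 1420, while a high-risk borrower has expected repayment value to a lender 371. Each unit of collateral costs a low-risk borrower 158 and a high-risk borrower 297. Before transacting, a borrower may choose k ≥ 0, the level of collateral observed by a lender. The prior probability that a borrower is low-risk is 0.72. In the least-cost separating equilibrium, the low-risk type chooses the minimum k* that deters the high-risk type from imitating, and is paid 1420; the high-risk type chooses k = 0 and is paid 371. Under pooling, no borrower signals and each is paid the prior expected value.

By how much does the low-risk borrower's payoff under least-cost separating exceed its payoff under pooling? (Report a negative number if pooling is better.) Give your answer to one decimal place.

-264.3

Least-cost separating signal: k* solves 371 = 1420 − 297·k*, so k* = (1420 − 371)/297 ≈ 3.5320.
Low-risk type's separating payoff: 1420 − 158 × k* = 1420 − 158 × (1420 − 371)/297 = 1420 − 165742/297 ≈ 861.946.
Pooling payoff: 0.72 × 1420 + 0.28 × 371 = 1126.28.
Difference: 861.946 − 1126.28 = -264.334, i.e. -264.3 to one decimal place.
The low-risk type would prefer the pooling outcome.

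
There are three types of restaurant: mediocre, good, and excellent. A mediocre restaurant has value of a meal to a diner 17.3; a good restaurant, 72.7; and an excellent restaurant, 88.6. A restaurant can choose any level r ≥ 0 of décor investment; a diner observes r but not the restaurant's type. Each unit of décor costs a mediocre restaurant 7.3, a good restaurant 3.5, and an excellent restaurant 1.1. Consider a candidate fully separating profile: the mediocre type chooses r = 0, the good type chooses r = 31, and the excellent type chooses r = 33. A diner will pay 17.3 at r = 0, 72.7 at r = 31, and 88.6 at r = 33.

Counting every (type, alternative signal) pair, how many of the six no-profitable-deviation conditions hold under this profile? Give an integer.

4

Mediocre (own payoff 17.3): to r=31 gives 72.7 − 7.3×31 = -153.6 → no gain ✓; to r=33 gives 88.6 − 7.3×33 = -152.3 → no gain ✓.
Good (own payoff 72.7 − 3.5×31 = -35.8): to r=0 gives 17.3 → profitable ✗; to r=33 gives 88.6 − 3.5×33 = -26.9 → profitable ✗.
Excellent (own payoff 88.6 − 1.1×33 = 52.3): to r=0 gives 17.3 → no gain ✓; to r=31 gives 72.7 − 1.1×31 = 38.6 → no gain ✓.
4 of the 6 constraints hold; not an equilibrium.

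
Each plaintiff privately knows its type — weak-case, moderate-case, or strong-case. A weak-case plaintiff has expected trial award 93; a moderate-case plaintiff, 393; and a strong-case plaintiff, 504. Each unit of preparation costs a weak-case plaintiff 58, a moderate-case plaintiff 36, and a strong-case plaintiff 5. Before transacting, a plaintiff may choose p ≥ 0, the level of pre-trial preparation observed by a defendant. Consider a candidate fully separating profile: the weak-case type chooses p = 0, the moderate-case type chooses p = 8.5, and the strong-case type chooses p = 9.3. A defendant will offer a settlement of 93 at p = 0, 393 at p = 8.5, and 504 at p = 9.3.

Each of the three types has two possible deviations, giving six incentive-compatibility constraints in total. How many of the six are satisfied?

4

Strong-case (own payoff 504 − 5×9.3 = 457.5): to p=0 gives 93 → no gain ✓; to p=8.5 gives 393 − 5×8.5 = 350.5 → no gain ✓.
Moderate-case (own payoff 393 − 36×8.5 = 87): to p=0 gives 93 → profitable ✗; to p=9.3 gives 504 − 36×9.3 = 169.2 → profitable ✗.
Weak-case (own payoff 93): to p=8.5 gives 393 − 58×8.5 = -100 → no gain ✓; to p=9.3 gives 504 − 58×9.3 = -35.4 → no gain ✓.
4 of the 6 constraints hold; not an equilibrium.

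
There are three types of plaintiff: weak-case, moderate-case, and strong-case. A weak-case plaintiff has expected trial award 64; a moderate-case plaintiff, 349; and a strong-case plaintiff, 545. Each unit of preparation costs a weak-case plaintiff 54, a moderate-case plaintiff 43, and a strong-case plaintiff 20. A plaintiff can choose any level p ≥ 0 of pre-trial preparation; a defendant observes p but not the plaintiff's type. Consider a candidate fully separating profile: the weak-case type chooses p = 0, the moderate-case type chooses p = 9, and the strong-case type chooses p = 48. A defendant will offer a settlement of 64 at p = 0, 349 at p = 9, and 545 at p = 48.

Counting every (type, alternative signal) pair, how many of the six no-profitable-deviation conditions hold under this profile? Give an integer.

3

Strong-case (own payoff 545 − 20×48 = -415): to p=0 gives 64 → profitable ✗; to p=9 gives 349 − 20×9 = 169 → profitable ✗.
Moderate-case (own payoff 349 − 43×9 = -38): to p=0 gives 64 → profitable ✗; to p=48 gives 545 − 43×48 = -1519 → no gain ✓.
Weak-case (own payoff 64): to p=9 gives 349 − 54×9 = -137 → no gain ✓; to p=48 gives 545 − 54×48 = -2047 → no gain ✓.
3 of the 6 constraints hold; not an equilibrium.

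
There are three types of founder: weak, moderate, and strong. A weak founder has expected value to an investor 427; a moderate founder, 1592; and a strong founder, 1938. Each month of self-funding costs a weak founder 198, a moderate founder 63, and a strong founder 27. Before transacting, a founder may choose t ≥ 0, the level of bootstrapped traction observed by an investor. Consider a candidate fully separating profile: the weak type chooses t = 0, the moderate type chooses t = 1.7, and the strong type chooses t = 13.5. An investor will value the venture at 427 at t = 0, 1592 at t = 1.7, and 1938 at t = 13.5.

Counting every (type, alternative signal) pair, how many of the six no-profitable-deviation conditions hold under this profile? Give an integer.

Moderate (own payoff 1592 − 63×1.7 = 1484.9): to t=0 gives 427 → no gain ✓; to t=13.5 gives 1938 − 63×13.5 = 1087.5 → no gain ✓.
Weak (own payoff 427): to t=1.7 gives 1592 − 198×1.7 = 1255.4 → profitable ✗; to t=13.5 gives 1938 − 198×13.5 = -735 → no gain ✓.
Strong (own payoff 1938 − 27×13.5 = 1573.5): to t=0 gives 427 → no gain ✓; to t=1.7 gives 1592 − 27×1.7 = 1546.1 → no gain ✓.
5 of the 6 constraints hold; not an equilibrium.

5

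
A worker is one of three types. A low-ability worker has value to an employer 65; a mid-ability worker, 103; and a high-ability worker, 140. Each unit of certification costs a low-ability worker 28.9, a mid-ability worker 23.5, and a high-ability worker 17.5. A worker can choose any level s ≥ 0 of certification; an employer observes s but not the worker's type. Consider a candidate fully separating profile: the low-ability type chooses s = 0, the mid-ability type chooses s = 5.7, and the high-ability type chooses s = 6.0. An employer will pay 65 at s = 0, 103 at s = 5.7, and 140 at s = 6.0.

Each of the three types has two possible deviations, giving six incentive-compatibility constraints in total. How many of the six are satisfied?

Low-ability (own payoff 65): to s=5.7 gives 103 − 28.9×5.7 = -61.73 → no gain ✓; to s=6.0 gives 140 − 28.9×6.0 = -33.4 → no gain ✓.
Mid-ability (own payoff 103 − 23.5×5.7 = -30.95): to s=0 gives 65 → profitable ✗; to s=6.0 gives 140 − 23.5×6.0 = -1 → profitable ✗.
High-ability (own payoff 140 − 17.5×6.0 = 35): to s=0 gives 65 → profitable ✗; to s=5.7 gives 103 − 17.5×5.7 = 3.25 → no gain ✓.
3 of the 6 constraints hold; not an equilibrium.

3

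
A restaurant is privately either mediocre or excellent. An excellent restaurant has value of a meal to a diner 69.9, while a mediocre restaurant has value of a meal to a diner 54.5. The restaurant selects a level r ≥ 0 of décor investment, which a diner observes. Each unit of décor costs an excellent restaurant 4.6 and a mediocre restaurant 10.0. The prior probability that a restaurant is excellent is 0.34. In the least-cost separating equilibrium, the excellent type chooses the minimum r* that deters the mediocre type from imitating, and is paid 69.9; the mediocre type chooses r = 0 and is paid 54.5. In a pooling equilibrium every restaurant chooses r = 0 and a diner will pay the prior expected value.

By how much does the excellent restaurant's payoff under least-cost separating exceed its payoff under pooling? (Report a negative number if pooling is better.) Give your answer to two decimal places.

3.08

Least-cost separating signal: r* solves 54.5 = 69.9 − 10.0·r*, so r* = (69.9 − 54.5)/10.0 = 1.54.
Excellent type's separating payoff: 69.9 − 4.6 × r* = 69.9 − 4.6 × (69.9 − 54.5)/10.0 = 69.9 − 70.84/10.0 = 62.816.
Pooling payoff: 0.34 × 69.9 + 0.66 × 54.5 = 59.736.
Difference: 62.816 − 59.736 = 3.08.
The excellent type prefers to separate.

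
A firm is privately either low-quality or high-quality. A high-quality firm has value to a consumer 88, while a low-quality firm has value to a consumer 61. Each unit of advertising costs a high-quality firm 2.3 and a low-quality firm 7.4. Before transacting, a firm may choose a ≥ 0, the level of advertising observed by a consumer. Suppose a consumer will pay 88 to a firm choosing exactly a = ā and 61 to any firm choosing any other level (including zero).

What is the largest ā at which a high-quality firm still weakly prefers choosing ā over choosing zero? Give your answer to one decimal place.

Choosing ā yields the high-quality type 88 − 2.3·ā; choosing zero yields 61.
The high-quality type is indifferent at 88 − 2.3·ā = 61, i.e. ā = (88 − 61) / 2.3 ≈ 11.7.
For any ā above 11.7 the high-quality type would rather pool at zero, so separation collapses.

11.7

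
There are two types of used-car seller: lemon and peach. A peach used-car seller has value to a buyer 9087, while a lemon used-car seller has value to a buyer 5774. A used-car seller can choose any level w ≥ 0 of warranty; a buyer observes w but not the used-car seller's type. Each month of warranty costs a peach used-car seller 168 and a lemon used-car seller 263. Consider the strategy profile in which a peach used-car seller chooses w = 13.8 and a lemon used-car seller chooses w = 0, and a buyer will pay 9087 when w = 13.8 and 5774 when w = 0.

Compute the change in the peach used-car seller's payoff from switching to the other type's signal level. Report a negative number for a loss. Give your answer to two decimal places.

Playing w = 13.8 the peach used-car seller receives 9087 − 168 × 13.8 = 6768.6.
Deviating to w = 0 yields 5774 instead.
Gain from deviating: 5774 − 6768.6 = -994.60.
The gain is negative, so the peach type's incentive-compatibility constraint is satisfied.

-994.60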